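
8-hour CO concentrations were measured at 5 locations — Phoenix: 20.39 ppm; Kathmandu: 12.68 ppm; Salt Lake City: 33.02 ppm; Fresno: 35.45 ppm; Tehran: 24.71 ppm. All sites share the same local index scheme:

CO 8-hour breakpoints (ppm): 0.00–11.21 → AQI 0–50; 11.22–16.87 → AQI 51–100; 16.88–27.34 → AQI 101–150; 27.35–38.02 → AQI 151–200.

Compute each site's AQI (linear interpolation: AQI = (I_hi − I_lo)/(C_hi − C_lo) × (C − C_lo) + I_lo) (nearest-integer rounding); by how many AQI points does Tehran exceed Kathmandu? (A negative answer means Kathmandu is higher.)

Phoenix: 20.39 ∈ [16.88, 27.34] ↔ index [101, 150].
101 + (20.39−16.88)·(150−101)/(27.34−16.88) = 101 + 3.51·49/10.46 ≈ 117.44, so AQI = 117.
Kathmandu: 12.68 lies in 11.22–16.87, so I_lo=51, I_hi=100, C_lo=11.22, C_hi=16.87.
(100−51)/(16.87−11.22) × (12.68−11.22) + 51 = 49/5.65 × 1.46 + 51 ≈ 63.66 → 64.
Salt Lake City: 33.02 ∈ [27.35, 38.02] ↔ index [151, 200].
151 + (33.02−27.35)·(200−151)/(38.02−27.35) = 151 + 5.67·49/10.67 ≈ 177.04, so AQI = 177.
Fresno 35.45: bracket 27.35–38.02 → index 151–200; slope 49/10.67, offset 8.10.
AQI = 151 + 49/10.67·8.10 ≈ 188.20 ⇒ 188.
Tehran: 24.71 ∈ [16.88, 27.34] ↔ index [101, 150].
101 + (24.71−16.88)·(150−101)/(27.34−16.88) = 101 + 7.83·49/10.46 ≈ 137.68, so AQI = 138.
AQIs: Phoenix=117, Kathmandu=64, Salt Lake City=177, Fresno=188, Tehran=138. Tehran (138) − Kathmandu (64) = 74.

74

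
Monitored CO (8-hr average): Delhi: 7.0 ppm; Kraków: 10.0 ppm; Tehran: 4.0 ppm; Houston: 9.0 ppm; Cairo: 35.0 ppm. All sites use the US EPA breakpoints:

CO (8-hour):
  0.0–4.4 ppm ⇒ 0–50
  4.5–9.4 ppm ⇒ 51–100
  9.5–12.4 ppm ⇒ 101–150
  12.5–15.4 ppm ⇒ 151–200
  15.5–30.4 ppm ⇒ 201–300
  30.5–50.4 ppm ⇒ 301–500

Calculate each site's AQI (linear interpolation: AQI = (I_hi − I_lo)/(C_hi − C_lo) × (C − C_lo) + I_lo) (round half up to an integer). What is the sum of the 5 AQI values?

Delhi: 7.0 lies in 4.5–9.4, so I_lo=51, I_hi=100, C_lo=4.5, C_hi=9.4.
(100−51)/(9.4−4.5) × (7.0−4.5) + 51 = 49/4.9 × 2.5 + 51 ≈ 76.00 → 76.
Kraków: 10.0 lies in 9.5–12.4, so I_lo=101, I_hi=150, C_lo=9.5, C_hi=12.4.
(150−101)/(12.4−9.5) × (10.0−9.5) + 101 = 49/2.9 × 0.5 + 101 ≈ 109.45 → 109.
Tehran 4.0: bracket 0.0–4.4 → index 0–50; slope 50/4.4, offset 4.0.
AQI = 0 + 50/4.4·4.0 ≈ 45.45 ⇒ 45.
Houston 9.0: bracket 4.5–9.4 → index 51–100; slope 49/4.9, offset 4.5.
AQI = 51 + 49/4.9·4.5 ≈ 96.00 ⇒ 96.
Cairo: 35.0 lies in 30.5–50.4, so I_lo=301, I_hi=500, C_lo=30.5, C_hi=50.4.
(500−301)/(50.4−30.5) × (35.0−30.5) + 301 = 199/19.9 × 4.5 + 301 ≈ 346.00 → 346.
AQIs: Delhi=76, Kraków=109, Tehran=45, Houston=96, Cairo=346. Sum = 76 + 109 + 45 + 96 + 346 = 672.

672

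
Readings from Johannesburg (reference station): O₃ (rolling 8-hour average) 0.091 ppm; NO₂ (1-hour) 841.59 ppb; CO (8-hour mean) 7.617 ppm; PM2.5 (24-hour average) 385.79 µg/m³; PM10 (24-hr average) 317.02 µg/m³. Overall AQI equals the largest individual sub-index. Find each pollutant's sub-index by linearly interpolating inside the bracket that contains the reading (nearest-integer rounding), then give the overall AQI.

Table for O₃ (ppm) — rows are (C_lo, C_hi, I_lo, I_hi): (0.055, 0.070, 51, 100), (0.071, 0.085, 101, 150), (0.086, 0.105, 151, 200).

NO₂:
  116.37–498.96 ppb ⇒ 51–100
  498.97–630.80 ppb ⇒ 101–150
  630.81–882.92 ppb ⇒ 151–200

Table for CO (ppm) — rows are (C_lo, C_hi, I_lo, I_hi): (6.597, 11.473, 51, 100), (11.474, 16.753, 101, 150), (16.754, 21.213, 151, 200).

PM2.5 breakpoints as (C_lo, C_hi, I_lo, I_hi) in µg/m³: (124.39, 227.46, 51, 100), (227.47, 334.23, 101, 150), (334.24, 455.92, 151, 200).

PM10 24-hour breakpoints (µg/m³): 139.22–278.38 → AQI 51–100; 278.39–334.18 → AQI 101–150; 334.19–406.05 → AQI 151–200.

192

O₃: row 0.086–0.105 (AQI 151–200). (200−151)·(0.091−0.086)/(0.105−0.086) + 151 = 49·0.005/0.019 + 151 ≈ 163.89 → 164.
NO₂ 841.59: bracket 630.81–882.92 → index 151–200; slope 49/252.11, offset 210.78.
AQI = 151 + 49/252.11·210.78 ≈ 191.97 ⇒ 192.
CO: 7.617 ∈ [6.597, 11.473] ↔ index [51, 100].
51 + (7.617−6.597)·(100−51)/(11.473−6.597) = 51 + 1.020·49/4.876 ≈ 61.25, so AQI = 61.
PM2.5: row 334.24–455.92 (AQI 151–200). (200−151)·(385.79−334.24)/(455.92−334.24) + 151 = 49·51.55/121.68 + 151 ≈ 171.76 → 172.
PM10 317.02: bracket 278.39–334.18 → index 101–150; slope 49/55.79, offset 38.63.
AQI = 101 + 49/55.79·38.63 ≈ 134.93 ⇒ 135.
Sub-indices: O₃→164, NO₂→192, CO→61, PM2.5→172, PM10→135. Overall AQI = max = 192; dominant pollutant is NO₂.
AQI 192: Unhealthy.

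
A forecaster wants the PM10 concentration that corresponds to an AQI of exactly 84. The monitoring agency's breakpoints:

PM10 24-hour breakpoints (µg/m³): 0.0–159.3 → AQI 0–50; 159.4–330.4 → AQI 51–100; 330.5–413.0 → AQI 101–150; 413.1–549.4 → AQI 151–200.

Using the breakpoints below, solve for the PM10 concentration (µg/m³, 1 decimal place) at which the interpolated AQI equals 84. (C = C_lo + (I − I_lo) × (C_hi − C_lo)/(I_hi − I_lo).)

274.6

AQI 84 lies in the 51–100 band, which corresponds to 159.4–330.4 µg/m³.
C = 159.4 + (84−51)×(330.4−159.4)/(100−51) = 159.4 + 33×171.0/49 ≈ 274.563 µg/m³ → 274.6 µg/m³ to 1 dp.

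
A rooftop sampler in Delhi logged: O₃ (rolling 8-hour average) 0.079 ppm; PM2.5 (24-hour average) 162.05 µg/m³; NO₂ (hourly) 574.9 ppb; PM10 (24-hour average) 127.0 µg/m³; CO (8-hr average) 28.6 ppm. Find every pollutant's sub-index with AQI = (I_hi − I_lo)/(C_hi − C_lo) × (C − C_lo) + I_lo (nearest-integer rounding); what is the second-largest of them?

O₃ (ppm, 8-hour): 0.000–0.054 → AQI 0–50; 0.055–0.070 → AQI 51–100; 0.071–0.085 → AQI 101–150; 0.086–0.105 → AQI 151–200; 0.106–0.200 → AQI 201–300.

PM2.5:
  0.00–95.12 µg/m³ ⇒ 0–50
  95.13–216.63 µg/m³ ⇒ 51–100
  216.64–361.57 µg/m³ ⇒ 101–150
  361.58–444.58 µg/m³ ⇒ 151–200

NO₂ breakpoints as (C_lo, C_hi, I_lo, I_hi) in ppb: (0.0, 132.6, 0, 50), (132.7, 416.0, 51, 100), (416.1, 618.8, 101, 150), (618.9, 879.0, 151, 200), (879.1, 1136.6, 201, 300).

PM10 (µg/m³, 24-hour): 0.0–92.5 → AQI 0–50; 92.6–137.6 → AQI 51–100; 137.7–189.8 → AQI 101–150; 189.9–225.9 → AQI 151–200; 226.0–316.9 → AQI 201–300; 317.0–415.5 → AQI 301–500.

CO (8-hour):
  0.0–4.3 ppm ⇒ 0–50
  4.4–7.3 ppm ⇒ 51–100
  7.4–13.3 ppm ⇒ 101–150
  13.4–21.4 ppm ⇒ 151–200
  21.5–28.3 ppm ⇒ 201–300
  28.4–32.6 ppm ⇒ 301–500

139

O₃: 0.079 ∈ [0.071, 0.085] ↔ index [101, 150].
101 + (0.079−0.071)·(150−101)/(0.085−0.071) = 101 + 0.008·49/0.014 ≈ 129.00, so AQI = 129.
PM2.5: 162.05 lies in 95.13–216.63, so I_lo=51, I_hi=100, C_lo=95.13, C_hi=216.63.
(100−51)/(216.63−95.13) × (162.05−95.13) + 51 = 49/121.50 × 66.92 + 51 ≈ 77.99 → 78.
NO₂: row 416.1–618.8 (AQI 101–150). (150−101)·(574.9−416.1)/(618.8−416.1) + 101 = 49·158.8/202.7 + 101 ≈ 139.39 → 139.
PM10: 127.0 ∈ [92.6, 137.6] ↔ index [51, 100].
51 + (127.0−92.6)·(100−51)/(137.6−92.6) = 51 + 34.4·49/45.0 ≈ 88.46, so AQI = 88.
CO 28.6: bracket 28.4–32.6 → index 301–500; slope 199/4.2, offset 0.2.
AQI = 301 + 199/4.2·0.2 ≈ 310.48 ⇒ 310.
Sub-indices: O₃→129, PM2.5→78, NO₂→139, PM10→88, CO→310. Ranked high→low: 310, 139, 129, 88, 78. Second-highest sub-index = 139.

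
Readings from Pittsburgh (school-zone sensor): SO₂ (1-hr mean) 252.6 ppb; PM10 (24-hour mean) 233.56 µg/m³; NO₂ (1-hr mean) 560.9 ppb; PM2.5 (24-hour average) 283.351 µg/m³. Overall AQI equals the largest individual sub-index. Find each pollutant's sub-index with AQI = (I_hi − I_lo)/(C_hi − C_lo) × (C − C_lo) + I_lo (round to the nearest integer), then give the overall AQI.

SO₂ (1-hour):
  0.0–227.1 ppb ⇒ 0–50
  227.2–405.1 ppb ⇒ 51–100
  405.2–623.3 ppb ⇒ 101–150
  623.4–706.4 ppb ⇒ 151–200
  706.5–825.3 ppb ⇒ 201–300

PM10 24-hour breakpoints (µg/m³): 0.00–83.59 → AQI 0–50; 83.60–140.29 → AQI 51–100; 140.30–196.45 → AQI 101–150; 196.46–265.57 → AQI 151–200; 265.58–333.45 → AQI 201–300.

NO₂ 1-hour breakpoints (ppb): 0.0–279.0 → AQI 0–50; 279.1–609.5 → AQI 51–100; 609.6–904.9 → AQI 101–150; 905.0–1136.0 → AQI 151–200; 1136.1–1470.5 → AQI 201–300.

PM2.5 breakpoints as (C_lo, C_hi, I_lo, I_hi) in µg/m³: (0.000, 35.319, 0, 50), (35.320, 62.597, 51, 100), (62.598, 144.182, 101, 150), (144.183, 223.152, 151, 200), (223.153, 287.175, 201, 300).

SO₂: 252.6 lies in 227.2–405.1, so I_lo=51, I_hi=100, C_lo=227.2, C_hi=405.1.
(100−51)/(405.1−227.2) × (252.6−227.2) + 51 = 49/177.9 × 25.4 + 51 ≈ 58.00 → 58.
PM10 233.56: bracket 196.46–265.57 → index 151–200; slope 49/69.11, offset 37.10.
AQI = 151 + 49/69.11·37.10 ≈ 177.30 ⇒ 177.
NO₂: 560.9 lies in 279.1–609.5, so I_lo=51, I_hi=100, C_lo=279.1, C_hi=609.5.
(100−51)/(609.5−279.1) × (560.9−279.1) + 51 = 49/330.4 × 281.8 + 51 ≈ 92.79 → 93.
PM2.5: row 223.153–287.175 (AQI 201–300). (300−201)·(283.351−223.153)/(287.175−223.153) + 201 = 99·60.198/64.022 + 201 ≈ 294.09 → 294.
Sub-indices: SO₂→58, PM10→177, NO₂→93, PM2.5→294. Overall AQI = max = 294; dominant pollutant is PM2.5.

294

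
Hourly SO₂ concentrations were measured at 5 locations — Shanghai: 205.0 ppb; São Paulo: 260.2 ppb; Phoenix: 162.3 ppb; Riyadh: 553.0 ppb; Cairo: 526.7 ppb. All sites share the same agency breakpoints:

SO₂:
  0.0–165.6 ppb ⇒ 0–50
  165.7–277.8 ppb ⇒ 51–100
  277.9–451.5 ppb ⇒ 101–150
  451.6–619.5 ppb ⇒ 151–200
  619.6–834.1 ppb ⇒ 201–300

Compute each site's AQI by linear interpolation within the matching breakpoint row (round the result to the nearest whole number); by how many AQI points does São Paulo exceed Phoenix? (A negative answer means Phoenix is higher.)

43

Shanghai 205.0: bracket 165.7–277.8 → index 51–100; slope 49/112.1, offset 39.3.
AQI = 51 + 49/112.1·39.3 ≈ 68.18 ⇒ 68.
São Paulo: 260.2 ∈ [165.7, 277.8] ↔ index [51, 100].
51 + (260.2−165.7)·(100−51)/(277.8−165.7) = 51 + 94.5·49/112.1 ≈ 92.31, so AQI = 92.
Phoenix: 162.3 lies in 0.0–165.6, so I_lo=0, I_hi=50, C_lo=0.0, C_hi=165.6.
(50−0)/(165.6−0.0) × (162.3−0.0) + 0 = 50/165.6 × 162.3 + 0 ≈ 49.00 → 49.
Riyadh: 553.0 ∈ [451.6, 619.5] ↔ index [151, 200].
151 + (553.0−451.6)·(200−151)/(619.5−451.6) = 151 + 101.4·49/167.9 ≈ 180.59, so AQI = 181.
Cairo: row 451.6–619.5 (AQI 151–200). (200−151)·(526.7−451.6)/(619.5−451.6) + 151 = 49·75.1/167.9 + 151 ≈ 172.92 → 173.
AQIs: Shanghai=68, São Paulo=92, Phoenix=49, Riyadh=181, Cairo=173. São Paulo (92) − Phoenix (49) = 43.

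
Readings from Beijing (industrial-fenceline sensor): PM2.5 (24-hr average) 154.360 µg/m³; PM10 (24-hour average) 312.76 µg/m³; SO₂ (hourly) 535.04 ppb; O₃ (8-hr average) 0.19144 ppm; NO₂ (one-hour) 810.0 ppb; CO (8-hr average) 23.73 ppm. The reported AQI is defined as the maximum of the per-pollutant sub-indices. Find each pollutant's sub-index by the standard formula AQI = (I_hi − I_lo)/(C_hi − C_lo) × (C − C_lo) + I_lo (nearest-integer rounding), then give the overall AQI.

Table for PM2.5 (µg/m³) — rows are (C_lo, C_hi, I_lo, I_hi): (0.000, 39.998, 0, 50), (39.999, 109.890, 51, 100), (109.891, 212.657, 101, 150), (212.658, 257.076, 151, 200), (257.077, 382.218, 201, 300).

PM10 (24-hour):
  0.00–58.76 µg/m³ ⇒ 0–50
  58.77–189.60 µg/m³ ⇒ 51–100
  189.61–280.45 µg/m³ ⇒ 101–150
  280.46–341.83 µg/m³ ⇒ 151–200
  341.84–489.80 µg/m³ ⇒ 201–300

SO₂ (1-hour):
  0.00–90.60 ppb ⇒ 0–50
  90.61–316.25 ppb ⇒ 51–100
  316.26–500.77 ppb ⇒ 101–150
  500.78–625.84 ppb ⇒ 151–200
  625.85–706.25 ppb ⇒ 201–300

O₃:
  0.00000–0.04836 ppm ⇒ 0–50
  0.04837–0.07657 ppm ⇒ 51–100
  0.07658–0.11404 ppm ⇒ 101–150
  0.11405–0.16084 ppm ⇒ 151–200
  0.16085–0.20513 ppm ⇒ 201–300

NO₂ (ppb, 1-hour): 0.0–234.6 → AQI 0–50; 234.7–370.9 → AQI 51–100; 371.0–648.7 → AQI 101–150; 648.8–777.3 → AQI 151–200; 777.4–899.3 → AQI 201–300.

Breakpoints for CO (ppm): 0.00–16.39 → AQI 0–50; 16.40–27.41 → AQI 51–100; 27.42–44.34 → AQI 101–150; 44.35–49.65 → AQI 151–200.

269

PM2.5: 154.360 ∈ [109.891, 212.657] ↔ index [101, 150].
101 + (154.360−109.891)·(150−101)/(212.657−109.891) = 101 + 44.469·49/102.766 ≈ 122.20, so AQI = 122.
PM10: 312.76 lies in 280.46–341.83, so I_lo=151, I_hi=200, C_lo=280.46, C_hi=341.83.
(200−151)/(341.83−280.46) × (312.76−280.46) + 151 = 49/61.37 × 32.30 + 151 ≈ 176.79 → 177.
SO₂: row 500.78–625.84 (AQI 151–200). (200−151)·(535.04−500.78)/(625.84−500.78) + 151 = 49·34.26/125.06 + 151 ≈ 164.42 → 164.
O₃: 0.19144 lies in 0.16085–0.20513, so I_lo=201, I_hi=300, C_lo=0.16085, C_hi=0.20513.
(300−201)/(0.20513−0.16085) × (0.19144−0.16085) + 201 = 99/0.04428 × 0.03059 + 201 ≈ 269.39 → 269.
NO₂: 810.0 lies in 777.4–899.3, so I_lo=201, I_hi=300, C_lo=777.4, C_hi=899.3.
(300−201)/(899.3−777.4) × (810.0−777.4) + 201 = 99/121.9 × 32.6 + 201 ≈ 227.48 → 227.
CO: row 16.40–27.41 (AQI 51–100). (100−51)·(23.73−16.40)/(27.41−16.40) + 51 = 49·7.33/11.01 + 51 ≈ 83.62 → 84.
Sub-indices: PM2.5→122, PM10→177, SO₂→164, O₃→269, NO₂→227, CO→84. Overall AQI = max = 269; dominant pollutant is O₃.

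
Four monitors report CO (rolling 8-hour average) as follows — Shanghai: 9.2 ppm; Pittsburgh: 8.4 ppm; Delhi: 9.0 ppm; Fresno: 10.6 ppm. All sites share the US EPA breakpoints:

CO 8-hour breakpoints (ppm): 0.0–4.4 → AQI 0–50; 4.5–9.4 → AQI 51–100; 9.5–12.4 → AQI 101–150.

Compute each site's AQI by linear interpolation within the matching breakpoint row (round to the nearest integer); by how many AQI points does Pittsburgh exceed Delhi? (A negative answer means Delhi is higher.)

-6

Shanghai: 9.2 lies in 4.5–9.4, so I_lo=51, I_hi=100, C_lo=4.5, C_hi=9.4.
(100−51)/(9.4−4.5) × (9.2−4.5) + 51 = 49/4.9 × 4.7 + 51 ≈ 98.00 → 98.
Pittsburgh 8.4: bracket 4.5–9.4 → index 51–100; slope 49/4.9, offset 3.9.
AQI = 51 + 49/4.9·3.9 ≈ 90.00 ⇒ 90.
Delhi: 9.0 ∈ [4.5, 9.4] ↔ index [51, 100].
51 + (9.0−4.5)·(100−51)/(9.4−4.5) = 51 + 4.5·49/4.9 ≈ 96.00, so AQI = 96.
Fresno: 10.6 ∈ [9.5, 12.4] ↔ index [101, 150].
101 + (10.6−9.5)·(150−101)/(12.4−9.5) = 101 + 1.1·49/2.9 ≈ 119.59, so AQI = 120.
AQIs: Shanghai=98, Pittsburgh=90, Delhi=96, Fresno=120. Pittsburgh (90) − Delhi (96) = -6.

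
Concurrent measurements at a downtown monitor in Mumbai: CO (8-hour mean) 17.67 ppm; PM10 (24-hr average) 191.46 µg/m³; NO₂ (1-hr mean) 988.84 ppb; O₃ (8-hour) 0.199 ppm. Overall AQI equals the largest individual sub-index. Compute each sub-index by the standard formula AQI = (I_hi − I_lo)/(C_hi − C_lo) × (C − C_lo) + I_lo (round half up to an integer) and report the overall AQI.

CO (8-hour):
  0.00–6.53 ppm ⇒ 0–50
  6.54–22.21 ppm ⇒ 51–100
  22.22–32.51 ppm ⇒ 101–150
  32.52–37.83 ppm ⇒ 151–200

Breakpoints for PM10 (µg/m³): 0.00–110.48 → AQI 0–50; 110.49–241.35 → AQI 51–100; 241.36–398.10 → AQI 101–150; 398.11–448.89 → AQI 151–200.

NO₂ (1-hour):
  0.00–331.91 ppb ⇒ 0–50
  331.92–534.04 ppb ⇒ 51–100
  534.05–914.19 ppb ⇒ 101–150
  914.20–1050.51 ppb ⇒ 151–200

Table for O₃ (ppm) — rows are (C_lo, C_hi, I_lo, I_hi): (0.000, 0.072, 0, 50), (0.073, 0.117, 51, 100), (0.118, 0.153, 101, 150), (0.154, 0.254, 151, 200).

178

CO: row 6.54–22.21 (AQI 51–100). (100−51)·(17.67−6.54)/(22.21−6.54) + 51 = 49·11.13/15.67 + 51 ≈ 85.80 → 86.
PM10: 191.46 lies in 110.49–241.35, so I_lo=51, I_hi=100, C_lo=110.49, C_hi=241.35.
(100−51)/(241.35−110.49) × (191.46−110.49) + 51 = 49/130.86 × 80.97 + 51 ≈ 81.32 → 81.
NO₂ 988.84: bracket 914.20–1050.51 → index 151–200; slope 49/136.31, offset 74.64.
AQI = 151 + 49/136.31·74.64 ≈ 177.83 ⇒ 178.
O₃: 0.199 ∈ [0.154, 0.254] ↔ index [151, 200].
151 + (0.199−0.154)·(200−151)/(0.254−0.154) = 151 + 0.045·49/0.100 ≈ 173.05, so AQI = 173.
Sub-indices: CO→86, PM10→81, NO₂→178, O₃→173. Overall AQI = max = 178; dominant pollutant is NO₂.
AQI 178: Unhealthy.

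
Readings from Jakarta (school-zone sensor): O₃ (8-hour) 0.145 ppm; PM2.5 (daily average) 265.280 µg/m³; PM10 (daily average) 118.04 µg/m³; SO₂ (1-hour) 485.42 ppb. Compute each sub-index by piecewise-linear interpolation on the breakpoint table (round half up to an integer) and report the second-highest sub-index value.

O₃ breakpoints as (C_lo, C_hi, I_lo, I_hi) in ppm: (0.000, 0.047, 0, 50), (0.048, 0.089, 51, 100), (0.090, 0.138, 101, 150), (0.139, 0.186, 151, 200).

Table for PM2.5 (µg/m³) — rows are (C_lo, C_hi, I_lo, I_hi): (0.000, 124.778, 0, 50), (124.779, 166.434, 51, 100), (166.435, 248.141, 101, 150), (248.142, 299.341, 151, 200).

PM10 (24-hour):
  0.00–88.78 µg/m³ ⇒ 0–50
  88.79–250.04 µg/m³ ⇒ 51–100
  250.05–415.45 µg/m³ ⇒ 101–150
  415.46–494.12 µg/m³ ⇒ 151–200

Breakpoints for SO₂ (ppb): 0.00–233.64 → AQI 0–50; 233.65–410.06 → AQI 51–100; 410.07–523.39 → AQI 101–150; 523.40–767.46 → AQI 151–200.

O₃: 0.145 ∈ [0.139, 0.186] ↔ index [151, 200].
151 + (0.145−0.139)·(200−151)/(0.186−0.139) = 151 + 0.006·49/0.047 ≈ 157.26, so AQI = 157.
PM2.5: 265.280 lies in 248.142–299.341, so I_lo=151, I_hi=200, C_lo=248.142, C_hi=299.341.
(200−151)/(299.341−248.142) × (265.280−248.142) + 151 = 49/51.199 × 17.138 + 151 ≈ 167.40 → 167.
PM10: 118.04 ∈ [88.79, 250.04] ↔ index [51, 100].
51 + (118.04−88.79)·(100−51)/(250.04−88.79) = 51 + 29.25·49/161.25 ≈ 59.89, so AQI = 60.
SO₂: 485.42 ∈ [410.07, 523.39] ↔ index [101, 150].
101 + (485.42−410.07)·(150−101)/(523.39−410.07) = 101 + 75.35·49/113.32 ≈ 133.58, so AQI = 134.
Sub-indices: O₃→157, PM2.5→167, PM10→60, SO₂→134. Ranked high→low: 167, 157, 134, 60. Second-highest sub-index = 157.

157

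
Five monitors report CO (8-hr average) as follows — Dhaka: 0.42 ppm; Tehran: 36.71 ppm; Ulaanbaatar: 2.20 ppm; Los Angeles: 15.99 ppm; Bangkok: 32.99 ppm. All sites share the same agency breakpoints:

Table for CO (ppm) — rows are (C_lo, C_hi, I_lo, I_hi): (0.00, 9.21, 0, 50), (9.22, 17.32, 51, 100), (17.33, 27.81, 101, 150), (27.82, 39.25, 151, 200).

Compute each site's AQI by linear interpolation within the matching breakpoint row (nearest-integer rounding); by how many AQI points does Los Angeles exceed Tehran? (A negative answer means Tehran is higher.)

Dhaka: 0.42 ∈ [0.00, 9.21] ↔ index [0, 50].
0 + (0.42−0.00)·(50−0)/(9.21−0.00) = 0 + 0.42·50/9.21 ≈ 2.28, so AQI = 2.
Tehran: 36.71 ∈ [27.82, 39.25] ↔ index [151, 200].
151 + (36.71−27.82)·(200−151)/(39.25−27.82) = 151 + 8.89·49/11.43 ≈ 189.11, so AQI = 189.
Ulaanbaatar: 2.20 lies in 0.00–9.21, so I_lo=0, I_hi=50, C_lo=0.00, C_hi=9.21.
(50−0)/(9.21−0.00) × (2.20−0.00) + 0 = 50/9.21 × 2.20 + 0 ≈ 11.94 → 12.
Los Angeles: 15.99 ∈ [9.22, 17.32] ↔ index [51, 100].
51 + (15.99−9.22)·(100−51)/(17.32−9.22) = 51 + 6.77·49/8.10 ≈ 91.95, so AQI = 92.
Bangkok: 32.99 lies in 27.82–39.25, so I_lo=151, I_hi=200, C_lo=27.82, C_hi=39.25.
(200−151)/(39.25−27.82) × (32.99−27.82) + 151 = 49/11.43 × 5.17 + 151 ≈ 173.16 → 173.
AQIs: Dhaka=2, Tehran=189, Ulaanbaatar=12, Los Angeles=92, Bangkok=173. Los Angeles (92) − Tehran (189) = -97.

-97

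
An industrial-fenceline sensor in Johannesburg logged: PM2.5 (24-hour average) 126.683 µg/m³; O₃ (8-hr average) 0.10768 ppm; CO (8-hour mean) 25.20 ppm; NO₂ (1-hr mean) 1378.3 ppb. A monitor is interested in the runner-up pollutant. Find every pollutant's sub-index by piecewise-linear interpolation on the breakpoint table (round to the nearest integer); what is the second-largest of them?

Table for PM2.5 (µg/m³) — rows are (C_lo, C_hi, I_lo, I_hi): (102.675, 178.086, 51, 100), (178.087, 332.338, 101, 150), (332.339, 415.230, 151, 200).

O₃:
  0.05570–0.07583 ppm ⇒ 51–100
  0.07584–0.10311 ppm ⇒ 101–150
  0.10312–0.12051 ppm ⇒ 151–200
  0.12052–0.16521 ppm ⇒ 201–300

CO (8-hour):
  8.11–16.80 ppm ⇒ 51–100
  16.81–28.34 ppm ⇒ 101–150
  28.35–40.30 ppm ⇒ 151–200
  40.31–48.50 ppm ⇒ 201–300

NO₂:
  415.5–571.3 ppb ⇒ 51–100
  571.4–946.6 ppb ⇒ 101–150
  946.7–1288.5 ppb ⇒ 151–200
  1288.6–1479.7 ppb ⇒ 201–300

PM2.5 126.683: bracket 102.675–178.086 → index 51–100; slope 49/75.411, offset 24.008.
AQI = 51 + 49/75.411·24.008 ≈ 66.60 ⇒ 67.
O₃ 0.10768: bracket 0.10312–0.12051 → index 151–200; slope 49/0.01739, offset 0.00456.
AQI = 151 + 49/0.01739·0.00456 ≈ 163.85 ⇒ 164.
CO 25.20: bracket 16.81–28.34 → index 101–150; slope 49/11.53, offset 8.39.
AQI = 101 + 49/11.53·8.39 ≈ 136.66 ⇒ 137.
NO₂ 1378.3: bracket 1288.6–1479.7 → index 201–300; slope 99/191.1, offset 89.7.
AQI = 201 + 99/191.1·89.7 ≈ 247.47 ⇒ 247.
Sub-indices: PM2.5→67, O₃→164, CO→137, NO₂→247. Ranked high→low: 247, 164, 137, 67. Second-highest sub-index = 164.

164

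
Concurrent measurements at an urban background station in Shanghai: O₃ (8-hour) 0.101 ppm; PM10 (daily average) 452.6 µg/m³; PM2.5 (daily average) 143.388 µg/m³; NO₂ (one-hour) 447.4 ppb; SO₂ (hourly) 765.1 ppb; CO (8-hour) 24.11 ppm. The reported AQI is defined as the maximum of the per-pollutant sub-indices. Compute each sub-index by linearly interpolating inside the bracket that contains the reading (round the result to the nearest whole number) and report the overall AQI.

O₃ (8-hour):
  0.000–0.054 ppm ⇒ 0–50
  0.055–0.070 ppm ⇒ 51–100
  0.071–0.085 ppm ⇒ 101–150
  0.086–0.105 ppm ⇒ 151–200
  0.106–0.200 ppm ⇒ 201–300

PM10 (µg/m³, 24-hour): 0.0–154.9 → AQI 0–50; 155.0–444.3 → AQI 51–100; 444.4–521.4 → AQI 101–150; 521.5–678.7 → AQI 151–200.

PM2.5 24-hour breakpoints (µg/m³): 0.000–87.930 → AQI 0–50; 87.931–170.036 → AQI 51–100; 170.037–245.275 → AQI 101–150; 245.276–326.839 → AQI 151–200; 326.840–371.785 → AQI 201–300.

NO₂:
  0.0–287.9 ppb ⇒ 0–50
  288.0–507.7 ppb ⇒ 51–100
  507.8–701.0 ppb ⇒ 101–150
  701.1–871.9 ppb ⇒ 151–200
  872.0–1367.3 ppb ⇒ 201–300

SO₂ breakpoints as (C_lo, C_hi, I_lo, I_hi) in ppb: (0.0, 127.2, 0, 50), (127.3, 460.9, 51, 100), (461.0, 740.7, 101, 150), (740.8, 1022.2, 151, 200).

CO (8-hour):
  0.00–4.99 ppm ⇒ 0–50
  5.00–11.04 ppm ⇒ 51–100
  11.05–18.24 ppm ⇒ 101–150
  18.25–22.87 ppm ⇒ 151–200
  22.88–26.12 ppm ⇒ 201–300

239

O₃: row 0.086–0.105 (AQI 151–200). (200−151)·(0.101−0.086)/(0.105−0.086) + 151 = 49·0.015/0.019 + 151 ≈ 189.68 → 190.
PM10: row 444.4–521.4 (AQI 101–150). (150−101)·(452.6−444.4)/(521.4−444.4) + 101 = 49·8.2/77.0 + 101 ≈ 106.22 → 106.
PM2.5: row 87.931–170.036 (AQI 51–100). (100−51)·(143.388−87.931)/(170.036−87.931) + 51 = 49·55.457/82.105 + 51 ≈ 84.10 → 84.
NO₂: row 288.0–507.7 (AQI 51–100). (100−51)·(447.4−288.0)/(507.7−288.0) + 51 = 49·159.4/219.7 + 51 ≈ 86.55 → 87.
SO₂: row 740.8–1022.2 (AQI 151–200). (200−151)·(765.1−740.8)/(1022.2−740.8) + 151 = 49·24.3/281.4 + 151 ≈ 155.23 → 155.
CO: 24.11 ∈ [22.88, 26.12] ↔ index [201, 300].
201 + (24.11−22.88)·(300−201)/(26.12−22.88) = 201 + 1.23·99/3.24 ≈ 238.58, so AQI = 239.
Sub-indices: O₃→190, PM10→106, PM2.5→84, NO₂→87, SO₂→155, CO→239. Overall AQI = max = 239; dominant pollutant is CO.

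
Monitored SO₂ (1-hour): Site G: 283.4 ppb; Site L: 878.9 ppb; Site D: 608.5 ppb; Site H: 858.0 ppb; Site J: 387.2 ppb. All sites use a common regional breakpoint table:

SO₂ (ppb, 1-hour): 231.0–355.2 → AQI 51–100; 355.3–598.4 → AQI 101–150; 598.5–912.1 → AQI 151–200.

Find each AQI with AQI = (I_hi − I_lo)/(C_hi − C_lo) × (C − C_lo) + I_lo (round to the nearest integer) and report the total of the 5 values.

719

Site G: row 231.0–355.2 (AQI 51–100). (100−51)·(283.4−231.0)/(355.2−231.0) + 51 = 49·52.4/124.2 + 51 ≈ 71.67 → 72.
Site L: 878.9 ∈ [598.5, 912.1] ↔ index [151, 200].
151 + (878.9−598.5)·(200−151)/(912.1−598.5) = 151 + 280.4·49/313.6 ≈ 194.81, so AQI = 195.
Site D: 608.5 lies in 598.5–912.1, so I_lo=151, I_hi=200, C_lo=598.5, C_hi=912.1.
(200−151)/(912.1−598.5) × (608.5−598.5) + 151 = 49/313.6 × 10.0 + 151 ≈ 152.56 → 153.
Site H: 858.0 ∈ [598.5, 912.1] ↔ index [151, 200].
151 + (858.0−598.5)·(200−151)/(912.1−598.5) = 151 + 259.5·49/313.6 ≈ 191.55, so AQI = 192.
Site J: 387.2 lies in 355.3–598.4, so I_lo=101, I_hi=150, C_lo=355.3, C_hi=598.4.
(150−101)/(598.4−355.3) × (387.2−355.3) + 101 = 49/243.1 × 31.9 + 101 ≈ 107.43 → 107.
AQIs: Site G=72, Site L=195, Site D=153, Site H=192, Site J=107. Sum = 72 + 195 + 153 + 192 + 107 = 719.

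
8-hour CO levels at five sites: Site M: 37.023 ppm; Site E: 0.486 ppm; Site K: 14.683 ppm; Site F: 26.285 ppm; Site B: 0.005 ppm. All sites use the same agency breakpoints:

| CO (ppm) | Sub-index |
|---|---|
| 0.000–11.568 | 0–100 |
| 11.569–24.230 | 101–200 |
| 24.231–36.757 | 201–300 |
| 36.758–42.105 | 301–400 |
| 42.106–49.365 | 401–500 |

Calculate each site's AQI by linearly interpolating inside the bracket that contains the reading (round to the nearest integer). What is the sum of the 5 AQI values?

652

Site M 37.023: bracket 36.758–42.105 → index 301–400; slope 99/5.347, offset 0.265.
AQI = 301 + 99/5.347·0.265 ≈ 305.91 ⇒ 306.
Site E: row 0.000–11.568 (AQI 0–100). (100−0)·(0.486−0.000)/(11.568−0.000) + 0 = 100·0.486/11.568 + 0 ≈ 4.20 → 4.
Site K: 14.683 ∈ [11.569, 24.230] ↔ index [101, 200].
101 + (14.683−11.569)·(200−101)/(24.230−11.569) = 101 + 3.114·99/12.661 ≈ 125.35, so AQI = 125.
Site F 26.285: bracket 24.231–36.757 → index 201–300; slope 99/12.526, offset 2.054.
AQI = 201 + 99/12.526·2.054 ≈ 217.23 ⇒ 217.
Site B 0.005: bracket 0.000–11.568 → index 0–100; slope 100/11.568, offset 0.005.
AQI = 0 + 100/11.568·0.005 ≈ 0.04 ⇒ 0.
AQIs: Site M=306, Site E=4, Site K=125, Site F=217, Site B=0. Sum = 306 + 4 + 125 + 217 + 0 = 652.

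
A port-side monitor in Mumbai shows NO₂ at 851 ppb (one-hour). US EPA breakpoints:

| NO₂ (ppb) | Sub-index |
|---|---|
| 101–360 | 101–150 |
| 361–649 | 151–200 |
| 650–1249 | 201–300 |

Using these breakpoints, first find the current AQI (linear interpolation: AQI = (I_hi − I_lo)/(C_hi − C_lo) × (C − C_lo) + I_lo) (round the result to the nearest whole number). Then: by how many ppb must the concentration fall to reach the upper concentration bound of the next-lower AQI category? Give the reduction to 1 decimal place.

202.0

NO₂: row 650–1249 (AQI 201–300). (300−201)·(851−650)/(1249−650) + 201 = 99·201/599 + 201 ≈ 234.22 → 234.
Current AQI 234 is in the Very Unhealthy range (201–300). The next-lower category tops out at AQI 200, whose upper concentration bound is 649 ppb.
Reduction needed = 851 − 649 = 202.0 ppb.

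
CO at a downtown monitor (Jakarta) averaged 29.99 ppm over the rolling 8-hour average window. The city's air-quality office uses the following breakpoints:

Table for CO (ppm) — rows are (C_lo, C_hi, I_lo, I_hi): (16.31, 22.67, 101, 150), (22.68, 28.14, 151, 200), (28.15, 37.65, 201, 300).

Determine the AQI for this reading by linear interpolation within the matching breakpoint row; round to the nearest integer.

220

CO: 29.99 ∈ [28.15, 37.65] ↔ index [201, 300].
201 + (29.99−28.15)·(300−201)/(37.65−28.15) = 201 + 1.84·99/9.50 ≈ 220.17, so AQI = 220.
AQI 220 falls in the Very Unhealthy category.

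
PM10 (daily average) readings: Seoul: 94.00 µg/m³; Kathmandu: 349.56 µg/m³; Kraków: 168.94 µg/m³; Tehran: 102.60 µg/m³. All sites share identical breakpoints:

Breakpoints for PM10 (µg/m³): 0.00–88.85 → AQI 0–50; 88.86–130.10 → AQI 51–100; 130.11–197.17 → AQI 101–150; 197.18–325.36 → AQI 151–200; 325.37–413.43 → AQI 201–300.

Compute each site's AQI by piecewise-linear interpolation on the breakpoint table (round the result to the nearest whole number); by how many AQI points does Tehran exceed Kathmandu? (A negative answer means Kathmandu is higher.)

-161

Seoul: 94.00 ∈ [88.86, 130.10] ↔ index [51, 100].
51 + (94.00−88.86)·(100−51)/(130.10−88.86) = 51 + 5.14·49/41.24 ≈ 57.11, so AQI = 57.
Kathmandu: 349.56 lies in 325.37–413.43, so I_lo=201, I_hi=300, C_lo=325.37, C_hi=413.43.
(300−201)/(413.43−325.37) × (349.56−325.37) + 201 = 99/88.06 × 24.19 + 201 ≈ 228.20 → 228.
Kraków: 168.94 lies in 130.11–197.17, so I_lo=101, I_hi=150, C_lo=130.11, C_hi=197.17.
(150−101)/(197.17−130.11) × (168.94−130.11) + 101 = 49/67.06 × 38.83 + 101 ≈ 129.37 → 129.
Tehran: row 88.86–130.10 (AQI 51–100). (100−51)·(102.60−88.86)/(130.10−88.86) + 51 = 49·13.74/41.24 + 51 ≈ 67.33 → 67.
AQIs: Seoul=57, Kathmandu=228, Kraków=129, Tehran=67. Tehran (67) − Kathmandu (228) = -161.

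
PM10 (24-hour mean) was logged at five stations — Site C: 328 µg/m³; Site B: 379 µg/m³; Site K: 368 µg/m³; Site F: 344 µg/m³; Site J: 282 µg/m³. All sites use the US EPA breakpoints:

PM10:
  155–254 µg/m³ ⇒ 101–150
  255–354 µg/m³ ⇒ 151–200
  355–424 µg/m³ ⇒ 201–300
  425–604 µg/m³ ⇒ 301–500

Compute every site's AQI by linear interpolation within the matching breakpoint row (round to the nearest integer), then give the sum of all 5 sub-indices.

Site C: 328 ∈ [255, 354] ↔ index [151, 200].
151 + (328−255)·(200−151)/(354−255) = 151 + 73·49/99 ≈ 187.13, so AQI = 187.
Site B: row 355–424 (AQI 201–300). (300−201)·(379−355)/(424−355) + 201 = 99·24/69 + 201 ≈ 235.43 → 235.
Site K: row 355–424 (AQI 201–300). (300−201)·(368−355)/(424−355) + 201 = 99·13/69 + 201 ≈ 219.65 → 220.
Site F: 344 ∈ [255, 354] ↔ index [151, 200].
151 + (344−255)·(200−151)/(354−255) = 151 + 89·49/99 ≈ 195.05, so AQI = 195.
Site J: row 255–354 (AQI 151–200). (200−151)·(282−255)/(354−255) + 151 = 49·27/99 + 151 ≈ 164.36 → 164.
AQIs: Site C=187, Site B=235, Site K=220, Site F=195, Site J=164. Sum = 187 + 235 + 220 + 195 + 164 = 1001.

1001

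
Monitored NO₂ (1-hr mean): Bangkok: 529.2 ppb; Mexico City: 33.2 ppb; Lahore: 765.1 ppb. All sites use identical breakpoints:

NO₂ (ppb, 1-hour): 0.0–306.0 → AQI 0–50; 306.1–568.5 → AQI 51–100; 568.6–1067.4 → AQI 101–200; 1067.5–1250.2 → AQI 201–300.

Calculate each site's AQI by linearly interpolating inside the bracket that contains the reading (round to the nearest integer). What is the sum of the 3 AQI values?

Bangkok: row 306.1–568.5 (AQI 51–100). (100−51)·(529.2−306.1)/(568.5−306.1) + 51 = 49·223.1/262.4 + 51 ≈ 92.66 → 93.
Mexico City 33.2: bracket 0.0–306.0 → index 0–50; slope 50/306.0, offset 33.2.
AQI = 0 + 50/306.0·33.2 ≈ 5.42 ⇒ 5.
Lahore: row 568.6–1067.4 (AQI 101–200). (200−101)·(765.1−568.6)/(1067.4−568.6) + 101 = 99·196.5/498.8 + 101 ≈ 140.00 → 140.
AQIs: Bangkok=93, Mexico City=5, Lahore=140. Sum = 93 + 5 + 140 = 238.

238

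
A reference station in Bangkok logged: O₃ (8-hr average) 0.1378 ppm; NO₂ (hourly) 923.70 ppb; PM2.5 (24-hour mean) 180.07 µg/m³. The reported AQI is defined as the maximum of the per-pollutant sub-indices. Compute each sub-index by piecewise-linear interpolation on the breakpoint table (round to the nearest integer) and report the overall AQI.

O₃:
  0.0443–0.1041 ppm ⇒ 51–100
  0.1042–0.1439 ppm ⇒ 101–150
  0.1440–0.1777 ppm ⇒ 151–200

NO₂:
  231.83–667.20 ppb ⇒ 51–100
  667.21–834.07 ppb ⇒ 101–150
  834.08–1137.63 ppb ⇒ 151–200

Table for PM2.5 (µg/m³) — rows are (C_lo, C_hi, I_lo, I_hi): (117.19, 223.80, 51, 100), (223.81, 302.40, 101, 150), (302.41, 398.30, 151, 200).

O₃: 0.1378 lies in 0.1042–0.1439, so I_lo=101, I_hi=150, C_lo=0.1042, C_hi=0.1439.
(150−101)/(0.1439−0.1042) × (0.1378−0.1042) + 101 = 49/0.0397 × 0.0336 + 101 ≈ 142.47 → 142.
NO₂: row 834.08–1137.63 (AQI 151–200). (200−151)·(923.70−834.08)/(1137.63−834.08) + 151 = 49·89.62/303.55 + 151 ≈ 165.47 → 165.
PM2.5 180.07: bracket 117.19–223.80 → index 51–100; slope 49/106.61, offset 62.88.
AQI = 51 + 49/106.61·62.88 ≈ 79.90 ⇒ 80.
Sub-indices: O₃→142, NO₂→165, PM2.5→80. Overall AQI = max = 165; dominant pollutant is NO₂.
AQI 165: Unhealthy.

165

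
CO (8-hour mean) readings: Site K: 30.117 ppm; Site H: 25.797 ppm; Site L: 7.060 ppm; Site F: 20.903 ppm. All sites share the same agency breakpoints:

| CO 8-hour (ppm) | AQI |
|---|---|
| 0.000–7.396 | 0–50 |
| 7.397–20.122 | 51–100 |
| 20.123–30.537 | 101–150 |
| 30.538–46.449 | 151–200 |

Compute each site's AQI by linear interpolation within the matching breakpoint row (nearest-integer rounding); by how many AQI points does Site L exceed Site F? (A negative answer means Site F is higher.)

Site K: 30.117 ∈ [20.123, 30.537] ↔ index [101, 150].
101 + (30.117−20.123)·(150−101)/(30.537−20.123) = 101 + 9.994·49/10.414 ≈ 148.02, so AQI = 148.
Site H: 25.797 lies in 20.123–30.537, so I_lo=101, I_hi=150, C_lo=20.123, C_hi=30.537.
(150−101)/(30.537−20.123) × (25.797−20.123) + 101 = 49/10.414 × 5.674 + 101 ≈ 127.70 → 128.
Site L 7.060: bracket 0.000–7.396 → index 0–50; slope 50/7.396, offset 7.060.
AQI = 0 + 50/7.396·7.060 ≈ 47.73 ⇒ 48.
Site F: 20.903 lies in 20.123–30.537, so I_lo=101, I_hi=150, C_lo=20.123, C_hi=30.537.
(150−101)/(30.537−20.123) × (20.903−20.123) + 101 = 49/10.414 × 0.780 + 101 ≈ 104.67 → 105.
AQIs: Site K=148, Site H=128, Site L=48, Site F=105. Site L (48) − Site F (105) = -57.

-57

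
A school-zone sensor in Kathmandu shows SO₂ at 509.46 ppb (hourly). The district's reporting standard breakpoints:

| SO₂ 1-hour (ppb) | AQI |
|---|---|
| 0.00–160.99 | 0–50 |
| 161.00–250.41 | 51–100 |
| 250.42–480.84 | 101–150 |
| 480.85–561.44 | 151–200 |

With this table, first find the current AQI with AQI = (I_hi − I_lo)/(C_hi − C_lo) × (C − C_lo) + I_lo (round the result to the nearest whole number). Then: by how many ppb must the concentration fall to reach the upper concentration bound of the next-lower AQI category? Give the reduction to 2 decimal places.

SO₂: 509.46 lies in 480.85–561.44, so I_lo=151, I_hi=200, C_lo=480.85, C_hi=561.44.
(200−151)/(561.44−480.85) × (509.46−480.85) + 151 = 49/80.59 × 28.61 + 151 ≈ 168.40 → 168.
Current AQI 168 is in the Unhealthy range (151–200). The next-lower category tops out at AQI 150, whose upper concentration bound is 480.84 ppb.
Reduction needed = 509.46 − 480.84 = 28.62 ppb.

28.62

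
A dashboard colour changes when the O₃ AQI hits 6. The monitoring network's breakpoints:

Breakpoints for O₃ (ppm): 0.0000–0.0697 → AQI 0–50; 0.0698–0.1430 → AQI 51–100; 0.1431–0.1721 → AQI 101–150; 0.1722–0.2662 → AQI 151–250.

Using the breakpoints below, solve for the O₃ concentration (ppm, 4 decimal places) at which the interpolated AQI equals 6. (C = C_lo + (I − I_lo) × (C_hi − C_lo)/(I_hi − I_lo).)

AQI 6 lies in the 0–50 band, which corresponds to 0.0000–0.0697 ppm.
C = 0.0000 + (6−0)×(0.0697−0.0000)/(50−0) = 0.0000 + 6×0.0697/50 ≈ 0.008364 ppm → 0.0084 ppm to 4 dp.

0.0084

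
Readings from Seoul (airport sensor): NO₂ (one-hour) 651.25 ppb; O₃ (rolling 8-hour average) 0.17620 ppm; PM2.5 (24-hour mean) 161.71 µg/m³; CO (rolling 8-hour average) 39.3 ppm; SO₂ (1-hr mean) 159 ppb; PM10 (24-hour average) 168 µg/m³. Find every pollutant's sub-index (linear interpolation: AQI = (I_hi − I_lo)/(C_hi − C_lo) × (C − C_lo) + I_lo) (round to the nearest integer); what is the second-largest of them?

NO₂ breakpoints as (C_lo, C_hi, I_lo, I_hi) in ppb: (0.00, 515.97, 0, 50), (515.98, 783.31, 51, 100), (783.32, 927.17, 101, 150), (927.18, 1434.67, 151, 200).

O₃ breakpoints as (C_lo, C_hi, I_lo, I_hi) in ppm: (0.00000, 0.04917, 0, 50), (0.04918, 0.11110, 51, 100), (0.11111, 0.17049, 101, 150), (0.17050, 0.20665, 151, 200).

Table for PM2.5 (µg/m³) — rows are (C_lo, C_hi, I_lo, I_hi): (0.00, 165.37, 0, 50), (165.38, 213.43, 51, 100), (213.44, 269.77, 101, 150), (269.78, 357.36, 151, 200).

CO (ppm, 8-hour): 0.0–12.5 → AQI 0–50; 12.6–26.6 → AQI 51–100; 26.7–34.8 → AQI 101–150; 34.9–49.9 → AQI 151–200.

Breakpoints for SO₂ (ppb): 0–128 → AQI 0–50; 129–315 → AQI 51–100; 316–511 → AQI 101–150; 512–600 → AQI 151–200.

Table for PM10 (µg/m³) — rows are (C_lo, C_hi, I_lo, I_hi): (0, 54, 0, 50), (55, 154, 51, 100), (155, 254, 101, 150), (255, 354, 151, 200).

159

NO₂ 651.25: bracket 515.98–783.31 → index 51–100; slope 49/267.33, offset 135.27.
AQI = 51 + 49/267.33·135.27 ≈ 75.79 ⇒ 76.
O₃: 0.17620 lies in 0.17050–0.20665, so I_lo=151, I_hi=200, C_lo=0.17050, C_hi=0.20665.
(200−151)/(0.20665−0.17050) × (0.17620−0.17050) + 151 = 49/0.03615 × 0.00570 + 151 ≈ 158.73 → 159.
PM2.5 161.71: bracket 0.00–165.37 → index 0–50; slope 50/165.37, offset 161.71.
AQI = 0 + 50/165.37·161.71 ≈ 48.89 ⇒ 49.
CO: 39.3 lies in 34.9–49.9, so I_lo=151, I_hi=200, C_lo=34.9, C_hi=49.9.
(200−151)/(49.9−34.9) × (39.3−34.9) + 151 = 49/15.0 × 4.4 + 151 ≈ 165.37 → 165.
SO₂: row 129–315 (AQI 51–100). (100−51)·(159−129)/(315−129) + 51 = 49·30/186 + 51 ≈ 58.90 → 59.
PM10 168: bracket 155–254 → index 101–150; slope 49/99, offset 13.
AQI = 101 + 49/99·13 ≈ 107.43 ⇒ 107.
Sub-indices: NO₂→76, O₃→159, PM2.5→49, CO→165, SO₂→59, PM10→107. Ranked high→low: 165, 159, 107, 76, 59, 49. Second-highest sub-index = 159.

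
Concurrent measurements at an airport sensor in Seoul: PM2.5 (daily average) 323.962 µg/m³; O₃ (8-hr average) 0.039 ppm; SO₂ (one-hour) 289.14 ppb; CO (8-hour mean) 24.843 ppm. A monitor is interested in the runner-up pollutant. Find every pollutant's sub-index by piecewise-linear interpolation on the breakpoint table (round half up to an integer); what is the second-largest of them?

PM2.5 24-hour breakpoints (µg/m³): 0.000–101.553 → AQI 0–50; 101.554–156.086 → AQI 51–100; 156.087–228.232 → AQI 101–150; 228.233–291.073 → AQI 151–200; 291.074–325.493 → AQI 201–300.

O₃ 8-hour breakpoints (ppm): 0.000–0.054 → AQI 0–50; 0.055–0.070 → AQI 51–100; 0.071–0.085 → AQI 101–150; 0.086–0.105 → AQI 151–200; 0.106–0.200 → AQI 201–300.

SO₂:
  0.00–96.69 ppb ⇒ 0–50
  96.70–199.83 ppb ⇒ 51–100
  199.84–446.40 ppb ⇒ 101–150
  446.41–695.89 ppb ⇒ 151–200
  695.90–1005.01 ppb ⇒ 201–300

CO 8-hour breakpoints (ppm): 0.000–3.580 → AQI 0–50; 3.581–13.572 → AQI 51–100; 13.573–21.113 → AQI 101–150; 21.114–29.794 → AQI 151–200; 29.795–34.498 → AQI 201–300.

172

PM2.5: row 291.074–325.493 (AQI 201–300). (300−201)·(323.962−291.074)/(325.493−291.074) + 201 = 99·32.888/34.419 + 201 ≈ 295.60 → 296.
O₃: 0.039 lies in 0.000–0.054, so I_lo=0, I_hi=50, C_lo=0.000, C_hi=0.054.
(50−0)/(0.054−0.000) × (0.039−0.000) + 0 = 50/0.054 × 0.039 + 0 ≈ 36.11 → 36.
SO₂: row 199.84–446.40 (AQI 101–150). (150−101)·(289.14−199.84)/(446.40−199.84) + 101 = 49·89.30/246.56 + 101 ≈ 118.75 → 119.
CO: 24.843 lies in 21.114–29.794, so I_lo=151, I_hi=200, C_lo=21.114, C_hi=29.794.
(200−151)/(29.794−21.114) × (24.843−21.114) + 151 = 49/8.680 × 3.729 + 151 ≈ 172.05 → 172.
Sub-indices: PM2.5→296, O₃→36, SO₂→119, CO→172. Ranked high→low: 296, 172, 119, 36. Second-highest sub-index = 172.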